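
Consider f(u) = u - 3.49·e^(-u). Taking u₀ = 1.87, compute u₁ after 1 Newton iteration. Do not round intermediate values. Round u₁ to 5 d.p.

f'(u) = 1 + 3.49·e^(-u)
u_0 = 1.870000: f = 1.332108, f' = 1.537892 → u_1 = 1.870000 - (1.332108)/(1.537892) = 1.003809

1.00381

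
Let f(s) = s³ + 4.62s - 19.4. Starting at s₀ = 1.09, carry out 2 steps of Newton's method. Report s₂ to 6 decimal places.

2.214583

Newton update: s ← s − f(s)/f'(s).
f'(s) = 3s² + 4.62
s_0 = 1.090000: f = -13.069171, f' = 8.184300 → s_1 = 1.090000 - (-13.069171)/(8.184300) = 2.686859
s_1 = 2.686859: f = 12.410285, f' = 26.277630 → s_2 = 2.686859 - (12.410285)/(26.277630) = 2.214583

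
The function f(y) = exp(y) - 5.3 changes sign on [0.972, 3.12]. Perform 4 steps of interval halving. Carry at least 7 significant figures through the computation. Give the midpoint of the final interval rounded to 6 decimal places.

f(0.972000) = -2.656774, f(3.120000) = 17.346380 (opposite signs)
step 1: m = 2.046000, f(m) = 2.436892 > 0 → root in [0.972000, 2.046000]
step 2: m = 1.509000, f(m) = -0.777794 < 0 → root in [1.509000, 2.046000]
step 3: m = 1.777500, f(m) = 0.615050 > 0 → root in [1.509000, 1.777500]
step 4: m = 1.643250, f(m) = -0.128049 < 0 → root in [1.643250, 1.777500]
Midpoint of [1.643250, 1.777500] = 1.710375

1.710375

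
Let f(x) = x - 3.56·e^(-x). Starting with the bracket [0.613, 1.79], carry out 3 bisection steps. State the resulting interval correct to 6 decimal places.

[1.054375, 1.201500]

f(0.613000) = -1.315535, f(1.790000) = 1.195622 (opposite signs)
step 1: m = 1.201500, f(m) = 0.130856 > 0 → root in [0.613000, 1.201500]
step 2: m = 0.907250, f(m) = -0.529682 < 0 → root in [0.907250, 1.201500]
step 3: m = 1.054375, f(m) = -0.185965 < 0 → root in [1.054375, 1.201500]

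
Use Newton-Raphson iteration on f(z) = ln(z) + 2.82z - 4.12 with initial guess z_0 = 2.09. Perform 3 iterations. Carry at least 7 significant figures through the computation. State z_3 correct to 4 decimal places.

f'(z) = 1/z + 2.82
z_0 = 2.090000: f = 2.510964, f' = 3.298469 → z_1 = 2.090000 - (2.510964)/(3.298469) = 1.328749
z_1 = 1.328749: f = -0.088691, f' = 3.572588 → z_2 = 1.328749 - (-0.088691)/(3.572588) = 1.353574
z_2 = 1.353574: f = -0.000172, f' = 3.558785 → z_3 = 1.353574 - (-0.000172)/(3.558785) = 1.353623

1.3536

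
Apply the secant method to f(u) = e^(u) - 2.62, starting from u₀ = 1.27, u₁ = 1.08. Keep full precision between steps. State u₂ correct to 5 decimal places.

0.97988

Secant update: u_(k+1) = u_k − f(u_k)·(u_k − u_(k-1))/(f(u_k) − f(u_(k-1))).
f(u_0) = 0.940853, f(u_1) = 0.324680
u_2 = 1.080000 - (0.324680)·(1.080000 - 1.270000)/(0.324680 - (0.940853)) = 0.979883; f(u_2) = 0.044146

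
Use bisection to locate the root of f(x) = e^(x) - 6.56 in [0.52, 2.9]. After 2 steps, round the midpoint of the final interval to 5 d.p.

f(0.520000) = -4.877972, f(2.900000) = 11.614145 (opposite signs)
step 1: m = 1.710000, f(m) = -1.031039 < 0 → root in [1.710000, 2.900000]
step 2: m = 2.305000, f(m) = 3.464178 > 0 → root in [1.710000, 2.305000]
Midpoint of [1.710000, 2.305000] = 2.007500

2.00750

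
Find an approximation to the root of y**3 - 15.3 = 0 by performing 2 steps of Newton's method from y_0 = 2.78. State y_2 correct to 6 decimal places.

f'(y) = 3y**2
y_0 = 2.780000: f = 6.184952, f' = 23.185200 → y_1 = 2.780000 - (6.184952)/(23.185200) = 2.513237
y_1 = 2.513237: f = 0.574511, f' = 18.949082 → y_2 = 2.513237 - (0.574511)/(18.949082) = 2.482918

2.482918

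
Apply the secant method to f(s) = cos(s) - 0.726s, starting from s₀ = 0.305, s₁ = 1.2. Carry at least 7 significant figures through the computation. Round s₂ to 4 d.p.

0.8331

f(s_0) = 0.732417, f(s_1) = -0.508842
s_2 = 1.200000 - (-0.508842)·(1.200000 - 0.305000)/(-0.508842 - (0.732417)) = 0.833103; f(s_2) = 0.067749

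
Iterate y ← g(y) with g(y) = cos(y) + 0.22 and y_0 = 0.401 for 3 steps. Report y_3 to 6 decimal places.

1.023893

y_1 = g(0.401000) = 1.140671
y_2 = g(1.140671) = 0.636985
y_3 = g(0.636985) = 1.023893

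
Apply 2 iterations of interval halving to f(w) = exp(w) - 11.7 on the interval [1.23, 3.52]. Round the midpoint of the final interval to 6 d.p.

f(1.230000) = -8.278770, f(3.520000) = 22.084428 (opposite signs)
step 1: m = 2.375000, f(m) = -0.948987 < 0 → root in [2.375000, 3.520000]
step 2: m = 2.947500, f(m) = 7.358249 > 0 → root in [2.375000, 2.947500]
Midpoint of [2.375000, 2.947500] = 2.661250

2.661250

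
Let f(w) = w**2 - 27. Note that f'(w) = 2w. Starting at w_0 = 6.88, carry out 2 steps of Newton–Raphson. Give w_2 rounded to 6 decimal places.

5.200082

w_0 = 6.880000: f = 20.334400, f' = 13.760000 → w_1 = 6.880000 - (20.334400)/(13.760000) = 5.402209
w_1 = 5.402209: f = 2.183865, f' = 10.804419 → w_2 = 5.402209 - (2.183865)/(10.804419) = 5.200082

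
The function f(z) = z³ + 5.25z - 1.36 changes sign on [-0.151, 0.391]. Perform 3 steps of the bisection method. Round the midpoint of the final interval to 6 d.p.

0.289375

f(-0.151000) = -2.156193, f(0.391000) = 0.752526 (opposite signs)
step 1: m = 0.120000, f(m) = -0.728272 < 0 → root in [0.120000, 0.391000]
step 2: m = 0.255500, f(m) = -0.001946 < 0 → root in [0.255500, 0.391000]
step 3: m = 0.323250, f(m) = 0.370839 > 0 → root in [0.255500, 0.323250]
Midpoint of [0.255500, 0.323250] = 0.289375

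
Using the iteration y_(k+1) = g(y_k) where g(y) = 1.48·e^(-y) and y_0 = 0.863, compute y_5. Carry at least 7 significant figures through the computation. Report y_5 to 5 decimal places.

0.69395

y_1 = g(0.863000) = 0.624404
y_2 = g(0.624404) = 0.792659
y_3 = g(0.792659) = 0.669906
y_4 = g(0.669906) = 0.757400
y_5 = g(0.757400) = 0.693949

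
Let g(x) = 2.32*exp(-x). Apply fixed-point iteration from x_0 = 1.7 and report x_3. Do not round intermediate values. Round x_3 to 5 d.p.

0.50816

x_1 = g(1.700000) = 0.423826
x_2 = g(0.423826) = 1.518528
x_3 = g(1.518528) = 0.508159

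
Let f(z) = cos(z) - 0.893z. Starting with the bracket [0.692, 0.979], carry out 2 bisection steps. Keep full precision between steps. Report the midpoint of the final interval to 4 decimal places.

f(0.692000) = 0.152015, f(0.979000) = -0.316394 (opposite signs)
step 1: m = 0.835500, f(m) = -0.075295 < 0 → root in [0.692000, 0.835500]
step 2: m = 0.763750, f(m) = 0.040219 > 0 → root in [0.763750, 0.835500]
Midpoint of [0.763750, 0.835500] = 0.799625

0.7996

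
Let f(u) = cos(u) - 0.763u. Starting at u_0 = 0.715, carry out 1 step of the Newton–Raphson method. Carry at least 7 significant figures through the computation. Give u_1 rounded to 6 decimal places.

f'(u) = -sin(u) - 0.763
u_0 = 0.715000: f = 0.209548, f' = -1.418617 → u_1 = 0.715000 - (0.209548)/(-1.418617) = 0.862713

0.862713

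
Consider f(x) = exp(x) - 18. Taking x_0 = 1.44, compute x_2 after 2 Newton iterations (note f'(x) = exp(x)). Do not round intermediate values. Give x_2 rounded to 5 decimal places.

3.86765

Newton update: x ← x − f(x)/f'(x).
x_0 = 1.440000: f = -13.779304, f' = 4.220696 → x_1 = 1.440000 - (-13.779304)/(4.220696) = 4.704700
x_1 = 4.704700: f = 92.465102, f' = 110.465102 → x_2 = 4.704700 - (92.465102)/(110.465102) = 3.867647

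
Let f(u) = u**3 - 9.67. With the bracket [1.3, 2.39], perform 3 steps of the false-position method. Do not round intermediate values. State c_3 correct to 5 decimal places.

2.12890

False-position update: c = (a·f(b) − b·f(a))/(f(b) − f(a)); replace the endpoint whose sign matches f(c).
f(1.300000) = -7.473000, f(2.390000) = 3.981919
step 1: c = 2.011098, f(c) = -1.536084 < 0 → new bracket [2.011098, 2.390000]
step 2: c = 2.116576, f(c) = -0.187971 < 0 → new bracket [2.116576, 2.390000]
step 3: c = 2.128901, f(c) = -0.021354 < 0 → new bracket [2.128901, 2.390000]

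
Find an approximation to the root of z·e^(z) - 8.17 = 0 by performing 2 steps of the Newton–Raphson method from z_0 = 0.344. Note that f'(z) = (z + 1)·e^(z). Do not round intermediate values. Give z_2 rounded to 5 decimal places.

z_0 = 0.344000: f = -7.684761, f' = 1.895818 → z_1 = 0.344000 - (-7.684761)/(1.895818) = 4.397534
z_1 = 4.397534: f = 349.130658, f' = 438.550895 → z_2 = 4.397534 - (349.130658)/(438.550895) = 3.601433

3.60143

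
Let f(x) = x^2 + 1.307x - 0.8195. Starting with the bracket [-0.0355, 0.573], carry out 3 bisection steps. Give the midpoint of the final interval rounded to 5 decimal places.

0.45891

f(-0.035500) = -0.864638, f(0.573000) = 0.257740 (opposite signs)
step 1: m = 0.268750, f(m) = -0.396017 < 0 → root in [0.268750, 0.573000]
step 2: m = 0.420875, f(m) = -0.092281 < 0 → root in [0.420875, 0.573000]
step 3: m = 0.496937, f(m) = 0.076944 > 0 → root in [0.420875, 0.496937]
Midpoint of [0.420875, 0.496937] = 0.458906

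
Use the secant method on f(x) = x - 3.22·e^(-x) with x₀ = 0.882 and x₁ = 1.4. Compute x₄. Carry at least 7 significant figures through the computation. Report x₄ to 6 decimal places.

f(x_0) = -0.450932, f(x_1) = 0.605958
x_2 = 1.400000 - (0.605958)·(1.400000 - 0.882000)/(0.605958 - (-0.450932)) = 1.103010; f(x_2) = 0.034386
x_3 = 1.103010 - (0.034386)·(1.103010 - 1.400000)/(0.034386 - (0.605958)) = 1.085143; f(x_3) = -0.002746
x_4 = 1.085143 - (-0.002746)·(1.085143 - 1.103010)/(-0.002746 - (0.034386)) = 1.086464; f(x_4) = 0.000012

1.086464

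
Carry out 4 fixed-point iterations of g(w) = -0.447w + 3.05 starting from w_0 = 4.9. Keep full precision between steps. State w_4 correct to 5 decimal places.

2.21928

w_1 = g(4.900000) = 0.859700
w_2 = g(0.859700) = 2.665714
w_3 = g(2.665714) = 1.858426
w_4 = g(1.858426) = 2.219284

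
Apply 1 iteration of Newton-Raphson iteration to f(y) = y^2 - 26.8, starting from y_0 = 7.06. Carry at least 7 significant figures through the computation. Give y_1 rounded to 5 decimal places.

5.42802

Newton update: y ← y − f(y)/f'(y).
f'(y) = 2y
y_0 = 7.060000: f = 23.043600, f' = 14.120000 → y_1 = 7.060000 - (23.043600)/(14.120000) = 5.428017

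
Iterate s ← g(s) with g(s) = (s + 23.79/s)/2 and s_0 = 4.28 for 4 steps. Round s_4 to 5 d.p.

s_1 = g(4.280000) = 4.919206
s_2 = g(4.919206) = 4.877676
s_3 = g(4.877676) = 4.877499
s_4 = g(4.877499) = 4.877499

4.87750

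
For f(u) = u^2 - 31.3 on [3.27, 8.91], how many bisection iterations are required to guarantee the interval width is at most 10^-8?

30

Initial width b − a = 8.91 − 3.27 = 5.640000.
After n steps the width is (b−a)/2^n; need (b−a)/2^n ≤ 10^-8.
So n ≥ log₂(5.640000/10^-8) = log₂(564000000.0000) ≈ 29.0711.
Hence n = 30.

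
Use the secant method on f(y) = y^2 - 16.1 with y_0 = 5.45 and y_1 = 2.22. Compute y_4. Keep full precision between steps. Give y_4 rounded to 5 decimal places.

4.00808

f(y_0) = 13.602500, f(y_1) = -11.171600
y_2 = 2.220000 - (-11.171600)·(2.220000 - 5.450000)/(-11.171600 - (13.602500)) = 3.676532; f(y_2) = -2.583113
y_3 = 3.676532 - (-2.583113)·(3.676532 - 2.220000)/(-2.583113 - (-11.171600)) = 4.114605; f(y_3) = 0.829976
y_4 = 4.114605 - (0.829976)·(4.114605 - 3.676532)/(0.829976 - (-2.583113)) = 4.008077; f(y_4) = -0.035319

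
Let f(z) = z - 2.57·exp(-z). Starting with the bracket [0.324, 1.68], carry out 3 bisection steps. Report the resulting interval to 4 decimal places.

f(0.324000) = -1.534753, f(1.680000) = 1.201019 (opposite signs)
step 1: m = 1.002000, f(m) = 0.058439 > 0 → root in [0.324000, 1.002000]
step 2: m = 0.663000, f(m) = -0.661329 < 0 → root in [0.663000, 1.002000]
step 3: m = 0.832500, f(m) = -0.285349 < 0 → root in [0.832500, 1.002000]

[0.8325, 1.0020]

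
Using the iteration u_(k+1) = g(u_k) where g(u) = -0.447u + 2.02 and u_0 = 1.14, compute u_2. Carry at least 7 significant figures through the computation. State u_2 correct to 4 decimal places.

1.3448

u_1 = g(1.140000) = 1.510420
u_2 = g(1.510420) = 1.344842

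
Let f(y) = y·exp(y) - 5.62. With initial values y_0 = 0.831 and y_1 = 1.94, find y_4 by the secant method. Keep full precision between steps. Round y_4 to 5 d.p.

1.40555

f(y_0) = -3.712345, f(y_1) = 7.879977
y_2 = 1.940000 - (7.879977)·(1.940000 - 0.831000)/(7.879977 - (-3.712345)) = 1.186148; f(y_2) = -1.736025
y_3 = 1.186148 - (-1.736025)·(1.186148 - 1.940000)/(-1.736025 - (7.879977)) = 1.322245; f(y_3) = -0.659158
y_4 = 1.322245 - (-0.659158)·(1.322245 - 1.186148)/(-0.659158 - (-1.736025)) = 1.405550; f(y_4) = 0.111512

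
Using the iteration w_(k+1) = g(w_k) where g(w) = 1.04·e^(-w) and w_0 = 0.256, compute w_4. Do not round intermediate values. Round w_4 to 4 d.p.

w_1 = g(0.256000) = 0.805108
w_2 = g(0.805108) = 0.464921
w_3 = g(0.464921) = 0.653312
w_4 = g(0.653312) = 0.541132

0.5411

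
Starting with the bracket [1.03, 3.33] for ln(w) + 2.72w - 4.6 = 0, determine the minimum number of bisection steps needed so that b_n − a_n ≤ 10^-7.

Initial width b − a = 3.33 − 1.03 = 2.300000.
After n steps the width is (b−a)/2^n; need (b−a)/2^n ≤ 10^-7.
So n ≥ log₂(2.300000/10^-7) = log₂(23000000.0000) ≈ 24.4551.
Hence n = 25.

25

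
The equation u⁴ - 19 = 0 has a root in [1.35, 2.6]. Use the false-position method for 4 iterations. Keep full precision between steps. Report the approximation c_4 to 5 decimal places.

f(1.350000) = -15.678494, f(2.600000) = 26.697600
step 1: c = 1.812481, f(c) = -8.208213 < 0 → new bracket [1.812481, 2.600000]
step 2: c = 1.997668, f(c) = -3.074487 < 0 → new bracket [1.997668, 2.600000]
step 3: c = 2.059869, f(c) = -0.996423 < 0 → new bracket [2.059869, 2.600000]
step 4: c = 2.079303, f(c) = -0.307332 < 0 → new bracket [2.079303, 2.600000]

2.07930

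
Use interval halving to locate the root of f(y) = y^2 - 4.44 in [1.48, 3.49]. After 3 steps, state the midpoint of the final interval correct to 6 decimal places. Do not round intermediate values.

f(1.480000) = -2.249600, f(3.490000) = 7.740100 (opposite signs)
step 1: m = 2.485000, f(m) = 1.735225 > 0 → root in [1.480000, 2.485000]
step 2: m = 1.982500, f(m) = -0.509694 < 0 → root in [1.982500, 2.485000]
step 3: m = 2.233750, f(m) = 0.549639 > 0 → root in [1.982500, 2.233750]
Midpoint of [1.982500, 2.233750] = 2.108125

2.108125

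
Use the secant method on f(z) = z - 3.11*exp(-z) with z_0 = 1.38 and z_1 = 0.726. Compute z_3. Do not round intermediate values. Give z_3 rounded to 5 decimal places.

1.07092

f(z_0) = 0.597591, f(z_1) = -0.778744
z_2 = 0.726000 - (-0.778744)·(0.726000 - 1.380000)/(-0.778744 - (0.597591)) = 1.096040; f(z_2) = 0.056703
z_3 = 1.096040 - (0.056703)·(1.096040 - 0.726000)/(0.056703 - (-0.778744)) = 1.070925; f(z_3) = 0.005154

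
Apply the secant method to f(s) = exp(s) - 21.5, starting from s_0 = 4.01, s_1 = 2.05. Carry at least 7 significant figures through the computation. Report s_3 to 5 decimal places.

3.36296

Secant update: s_(k+1) = s_k − f(s_k)·(s_k − s_(k-1))/(f(s_k) − f(s_(k-1))).
f(s_0) = 33.646871, f(s_1) = -13.732099
s_2 = 2.050000 - (-13.732099)·(2.050000 - 4.010000)/(-13.732099 - (33.646871)) = 2.618077; f(s_2) = -7.790662
s_3 = 2.618077 - (-7.790662)·(2.618077 - 2.050000)/(-7.790662 - (-13.732099)) = 3.362964; f(s_3) = 7.374646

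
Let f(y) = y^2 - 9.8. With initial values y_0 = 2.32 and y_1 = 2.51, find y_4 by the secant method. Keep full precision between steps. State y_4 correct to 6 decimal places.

f(y_0) = -4.417600, f(y_1) = -3.499900
y_2 = 2.510000 - (-3.499900)·(2.510000 - 2.320000)/(-3.499900 - (-4.417600)) = 3.234617; f(y_2) = 0.662747
y_3 = 3.234617 - (0.662747)·(3.234617 - 2.510000)/(0.662747 - (-3.499900)) = 3.119249; f(y_3) = -0.070288
y_4 = 3.119249 - (-0.070288)·(3.119249 - 3.234617)/(-0.070288 - (0.662747)) = 3.130311; f(y_4) = -0.001154

3.130311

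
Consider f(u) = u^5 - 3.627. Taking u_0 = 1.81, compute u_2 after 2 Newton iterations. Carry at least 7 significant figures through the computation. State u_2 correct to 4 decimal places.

1.3500

Newton update: u ← u − f(u)/f'(u).
f'(u) = 5u^4
u_0 = 1.810000: f = 15.799424, f' = 53.664156 → u_1 = 1.810000 - (15.799424)/(53.664156) = 1.515587
u_1 = 1.515587: f = 4.369582, f' = 26.381137 → u_2 = 1.515587 - (4.369582)/(26.381137) = 1.349954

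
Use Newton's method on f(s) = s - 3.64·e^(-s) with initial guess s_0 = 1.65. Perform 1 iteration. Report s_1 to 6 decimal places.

Newton update: s ← s − f(s)/f'(s).
f'(s) = 1 + 3.64·e^(-s)
s_0 = 1.650000: f = 0.950938, f' = 1.699062 → s_1 = 1.650000 - (0.950938)/(1.699062) = 1.090316

1.090316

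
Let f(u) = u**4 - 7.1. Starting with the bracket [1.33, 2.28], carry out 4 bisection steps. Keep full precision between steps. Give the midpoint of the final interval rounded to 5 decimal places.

1.65656

f(1.330000) = -3.970993, f(2.280000) = 19.923363 (opposite signs)
step 1: m = 1.805000, f(m) = 3.514727 > 0 → root in [1.330000, 1.805000]
step 2: m = 1.567500, f(m) = -1.062875 < 0 → root in [1.567500, 1.805000]
step 3: m = 1.686250, f(m) = 0.985146 > 0 → root in [1.567500, 1.686250]
step 4: m = 1.626875, f(m) = -0.094861 < 0 → root in [1.626875, 1.686250]
Midpoint of [1.626875, 1.686250] = 1.656562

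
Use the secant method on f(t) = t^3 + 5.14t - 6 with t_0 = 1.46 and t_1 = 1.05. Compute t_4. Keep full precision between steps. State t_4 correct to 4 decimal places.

Secant update: t_(k+1) = t_k − f(t_k)·(t_k − t_(k-1))/(f(t_k) − f(t_(k-1))).
f(t_0) = 4.616536, f(t_1) = 0.554625
t_2 = 1.050000 - (0.554625)·(1.050000 - 1.460000)/(0.554625 - (4.616536)) = 0.994017; f(t_2) = 0.091409
t_3 = 0.994017 - (0.091409)·(0.994017 - 1.050000)/(0.091409 - (0.554625)) = 0.982970; f(t_3) = 0.002241
t_4 = 0.982970 - (0.002241)·(0.982970 - 0.994017)/(0.002241 - (0.091409)) = 0.982692; f(t_4) = 0.000009

0.9827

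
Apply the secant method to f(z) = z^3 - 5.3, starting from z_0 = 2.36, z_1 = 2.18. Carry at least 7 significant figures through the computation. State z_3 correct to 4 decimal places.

f(z_0) = 7.844256, f(z_1) = 5.060232
z_2 = 2.180000 - (5.060232)·(2.180000 - 2.360000)/(5.060232 - (7.844256)) = 1.852833; f(z_2) = 1.060754
z_3 = 1.852833 - (1.060754)·(1.852833 - 2.180000)/(1.060754 - (5.060232)) = 1.766060; f(z_3) = 0.208288

1.7661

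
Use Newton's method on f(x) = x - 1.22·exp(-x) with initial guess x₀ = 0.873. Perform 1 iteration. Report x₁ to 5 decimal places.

f'(x) = 1 + 1.22·exp(-x)
x_0 = 0.873000: f = 0.363410, f' = 1.509590 → x_1 = 0.873000 - (0.363410)/(1.509590) = 0.632266

0.63227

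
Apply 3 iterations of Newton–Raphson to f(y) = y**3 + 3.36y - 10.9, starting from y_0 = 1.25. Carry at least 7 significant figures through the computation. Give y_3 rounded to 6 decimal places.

f'(y) = 3y**2 + 3.36
y_0 = 1.250000: f = -4.746875, f' = 8.047500 → y_1 = 1.250000 - (-4.746875)/(8.047500) = 1.839857
y_1 = 1.839857: f = 1.509973, f' = 13.515222 → y_2 = 1.839857 - (1.509973)/(13.515222) = 1.728133
y_2 = 1.728133: f = 0.067502, f' = 12.319334 → y_3 = 1.728133 - (0.067502)/(12.319334) = 1.722654

1.722654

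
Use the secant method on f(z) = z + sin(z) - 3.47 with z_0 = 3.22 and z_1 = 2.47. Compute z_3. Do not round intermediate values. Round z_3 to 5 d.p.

2.82789

f(z_0) = -0.328327, f(z_1) = -0.377766
z_2 = 2.470000 - (-0.377766)·(2.470000 - 3.220000)/(-0.377766 - (-0.328327)) = 8.200749; f(z_2) = 5.671225
z_3 = 8.200749 - (5.671225)·(8.200749 - 2.470000)/(5.671225 - (-0.377766)) = 2.827892; f(z_3) = -0.333527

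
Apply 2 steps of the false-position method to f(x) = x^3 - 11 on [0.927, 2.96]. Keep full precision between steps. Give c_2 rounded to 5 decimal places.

f(0.927000) = -10.203402, f(2.960000) = 14.934336
step 1: c = 1.752194, f(c) = -5.620440 < 0 → new bracket [1.752194, 2.960000]
step 2: c = 2.082453, f(c) = -1.969209 < 0 → new bracket [2.082453, 2.960000]

2.08245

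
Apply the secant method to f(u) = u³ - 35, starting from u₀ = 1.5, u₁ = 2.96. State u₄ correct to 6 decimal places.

3.268956

f(u_0) = -31.625000, f(u_1) = -9.065664
u_2 = 2.960000 - (-9.065664)·(2.960000 - 1.500000)/(-9.065664 - (-31.625000)) = 3.546714; f(u_2) = 9.614740
u_3 = 3.546714 - (9.614740)·(3.546714 - 2.960000)/(9.614740 - (-9.065664)) = 3.244734; f(u_3) = -0.838467
u_4 = 3.244734 - (-0.838467)·(3.244734 - 3.546714)/(-0.838467 - (9.614740)) = 3.268956; f(u_4) = -0.067685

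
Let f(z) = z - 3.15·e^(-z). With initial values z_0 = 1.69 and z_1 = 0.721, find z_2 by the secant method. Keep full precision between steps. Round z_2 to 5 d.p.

1.13028

Secant update: z_(k+1) = z_k − f(z_k)·(z_k − z_(k-1))/(f(z_k) − f(z_(k-1))).
f(z_0) = 1.108763, f(z_1) = -0.810737
z_2 = 0.721000 - (-0.810737)·(0.721000 - 1.690000)/(-0.810737 - (1.108763)) = 1.130275; f(z_2) = 0.113001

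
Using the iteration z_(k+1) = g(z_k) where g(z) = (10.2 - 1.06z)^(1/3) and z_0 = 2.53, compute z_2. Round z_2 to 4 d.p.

2.0102

z_1 = g(2.530000) = 1.959016
z_2 = g(1.959016) = 2.010234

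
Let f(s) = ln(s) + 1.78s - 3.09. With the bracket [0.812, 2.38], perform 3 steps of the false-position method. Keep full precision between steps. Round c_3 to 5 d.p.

f(0.812000) = -1.852895, f(2.380000) = 2.013500
step 1: c = 1.563434, f(c) = 0.139796 > 0 → new bracket [0.812000, 1.563434]
step 2: c = 1.510717, f(c) = 0.011661 > 0 → new bracket [0.812000, 1.510717]
step 3: c = 1.506347, f(c) = 0.000986 > 0 → new bracket [0.812000, 1.506347]

1.50635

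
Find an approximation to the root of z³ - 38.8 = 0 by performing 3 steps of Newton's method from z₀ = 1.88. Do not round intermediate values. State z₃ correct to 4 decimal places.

3.4312

f'(z) = 3z²
z_0 = 1.880000: f = -32.155328, f' = 10.603200 → z_1 = 1.880000 - (-32.155328)/(10.603200) = 4.912606
z_1 = 4.912606: f = 79.759349, f' = 72.401093 → z_2 = 4.912606 - (79.759349)/(72.401093) = 3.810974
z_2 = 3.810974: f = 16.548776, f' = 43.570573 → z_3 = 3.810974 - (16.548776)/(43.570573) = 3.431159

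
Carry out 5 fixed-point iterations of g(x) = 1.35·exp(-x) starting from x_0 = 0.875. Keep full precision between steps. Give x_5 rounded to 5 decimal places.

x_1 = g(0.875000) = 0.562764
x_2 = g(0.562764) = 0.769004
x_3 = g(0.769004) = 0.625691
x_4 = g(0.625691) = 0.722104
x_5 = g(0.722104) = 0.655734

0.65573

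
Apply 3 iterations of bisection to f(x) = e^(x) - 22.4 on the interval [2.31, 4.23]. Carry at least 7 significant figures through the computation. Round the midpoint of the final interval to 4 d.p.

3.1500

f(2.310000) = -12.325575, f(4.230000) = 46.317232 (opposite signs)
step 1: m = 3.270000, f(m) = 3.911339 > 0 → root in [2.310000, 3.270000]
step 2: m = 2.790000, f(m) = -6.118980 < 0 → root in [2.790000, 3.270000]
step 3: m = 3.030000, f(m) = -1.702767 < 0 → root in [3.030000, 3.270000]
Midpoint of [3.030000, 3.270000] = 3.150000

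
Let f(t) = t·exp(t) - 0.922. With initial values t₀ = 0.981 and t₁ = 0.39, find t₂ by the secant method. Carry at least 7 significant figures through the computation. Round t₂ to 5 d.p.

0.49021

f(t_0) = 1.694447, f(t_1) = -0.345977
t_2 = 0.390000 - (-0.345977)·(0.390000 - 0.981000)/(-0.345977 - (1.694447)) = 0.490211; f(t_2) = -0.121652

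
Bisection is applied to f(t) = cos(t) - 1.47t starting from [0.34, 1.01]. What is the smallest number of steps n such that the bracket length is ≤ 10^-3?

Initial width b − a = 1.01 − 0.34 = 0.670000.
After n steps the width is (b−a)/2^n; need (b−a)/2^n ≤ 10^-3.
So n ≥ log₂(0.670000/10^-3) = log₂(670.0000) ≈ 9.3880.
Hence n = 10.

10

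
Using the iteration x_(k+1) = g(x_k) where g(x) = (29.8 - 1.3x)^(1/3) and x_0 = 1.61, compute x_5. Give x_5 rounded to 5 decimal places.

x_1 = g(1.610000) = 3.025960
x_2 = g(3.025960) = 2.957407
x_3 = g(2.957407) = 2.960800
x_4 = g(2.960800) = 2.960632
x_5 = g(2.960632) = 2.960641

2.96064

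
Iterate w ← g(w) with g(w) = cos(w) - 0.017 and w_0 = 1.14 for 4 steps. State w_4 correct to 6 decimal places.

0.807428

w_1 = g(1.140000) = 0.400595
w_2 = g(0.400595) = 0.903829
w_3 = g(0.903829) = 0.601606
w_4 = g(0.601606) = 0.807428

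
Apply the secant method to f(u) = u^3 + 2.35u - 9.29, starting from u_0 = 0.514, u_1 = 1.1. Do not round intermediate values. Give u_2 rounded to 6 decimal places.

f(u_0) = -7.946303, f(u_1) = -5.374000
u_2 = 1.100000 - (-5.374000)·(1.100000 - 0.514000)/(-5.374000 - (-7.946303)) = 2.324258; f(u_2) = 8.728064

2.324258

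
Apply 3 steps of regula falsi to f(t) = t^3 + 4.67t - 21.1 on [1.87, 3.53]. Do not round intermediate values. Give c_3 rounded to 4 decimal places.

2.1933

f(1.870000) = -5.827897, f(3.530000) = 39.372077
step 1: c = 2.084034, f(c) = -2.316198 < 0 → new bracket [2.084034, 3.530000]
step 2: c = 2.164371, f(c) = -0.853381 < 0 → new bracket [2.164371, 3.530000]
step 3: c = 2.193343, f(c) = -0.305454 < 0 → new bracket [2.193343, 3.530000]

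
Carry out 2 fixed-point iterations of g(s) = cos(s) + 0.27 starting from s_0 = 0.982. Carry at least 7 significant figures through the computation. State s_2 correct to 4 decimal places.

s_1 = g(0.982000) = 0.825360
s_2 = g(0.825360) = 0.948292

0.9483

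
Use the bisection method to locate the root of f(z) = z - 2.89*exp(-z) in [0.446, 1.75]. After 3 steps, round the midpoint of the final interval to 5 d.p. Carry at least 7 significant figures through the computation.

1.01650

f(0.446000) = -1.404131, f(1.750000) = 1.247793 (opposite signs)
step 1: m = 1.098000, f(m) = 0.134077 > 0 → root in [0.446000, 1.098000]
step 2: m = 0.772000, f(m) = -0.563434 < 0 → root in [0.772000, 1.098000]
step 3: m = 0.935000, f(m) = -0.199573 < 0 → root in [0.935000, 1.098000]
Midpoint of [0.935000, 1.098000] = 1.016500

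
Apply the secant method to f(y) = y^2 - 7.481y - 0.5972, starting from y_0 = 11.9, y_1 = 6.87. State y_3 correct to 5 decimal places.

f(y_0) = 51.988900, f(y_1) = -4.794770
y_2 = 6.870000 - (-4.794770)·(6.870000 - 11.900000)/(-4.794770 - (51.988900)) = 7.294729; f(y_2) = -1.955994
y_3 = 7.294729 - (-1.955994)·(7.294729 - 6.870000)/(-1.955994 - (-4.794770)) = 7.587379; f(y_3) = 0.209941

7.58738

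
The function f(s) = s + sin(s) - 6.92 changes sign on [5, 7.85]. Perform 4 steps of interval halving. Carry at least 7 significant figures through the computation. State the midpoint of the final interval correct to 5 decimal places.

6.69219

f(5.000000) = -2.878924, f(7.850000) = 1.929992 (opposite signs)
step 1: m = 6.425000, f(m) = -0.353660 < 0 → root in [6.425000, 7.850000]
step 2: m = 7.137500, f(m) = 0.971621 > 0 → root in [6.425000, 7.137500]
step 3: m = 6.781250, f(m) = 0.338976 > 0 → root in [6.425000, 6.781250]
step 4: m = 6.603125, f(m) = -0.002366 < 0 → root in [6.603125, 6.781250]
Midpoint of [6.603125, 6.781250] = 6.692188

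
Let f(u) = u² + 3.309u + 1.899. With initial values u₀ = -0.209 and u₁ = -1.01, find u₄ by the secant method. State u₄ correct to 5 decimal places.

-0.73936

Secant update: u_(k+1) = u_k − f(u_k)·(u_k − u_(k-1))/(f(u_k) − f(u_(k-1))).
f(u_0) = 1.251100, f(u_1) = -0.422990
u_2 = -1.010000 - (-0.422990)·(-1.010000 - -0.209000)/(-0.422990 - (1.251100)) = -0.807612; f(u_2) = -0.121152
u_3 = -0.807612 - (-0.121152)·(-0.807612 - -1.010000)/(-0.121152 - (-0.422990)) = -0.726378; f(u_3) = 0.023040
u_4 = -0.726378 - (0.023040)·(-0.726378 - -0.807612)/(0.023040 - (-0.121152)) = -0.739358; f(u_4) = -0.000886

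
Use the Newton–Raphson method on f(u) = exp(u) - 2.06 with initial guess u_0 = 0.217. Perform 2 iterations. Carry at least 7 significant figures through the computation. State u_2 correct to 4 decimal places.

0.7338

Newton update: u ← u − f(u)/f'(u).
f'(u) = exp(u)
u_0 = 0.217000: f = -0.817656, f' = 1.242344 → u_1 = 0.217000 - (-0.817656)/(1.242344) = 0.875156
u_1 = 0.875156: f = 0.339249, f' = 2.399249 → u_2 = 0.875156 - (0.339249)/(2.399249) = 0.733758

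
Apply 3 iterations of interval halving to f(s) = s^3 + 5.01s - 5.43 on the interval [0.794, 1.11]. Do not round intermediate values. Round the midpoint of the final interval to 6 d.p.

f(0.794000) = -0.951494, f(1.110000) = 1.498731 (opposite signs)
step 1: m = 0.952000, f(m) = 0.202321 > 0 → root in [0.794000, 0.952000]
step 2: m = 0.873000, f(m) = -0.390931 < 0 → root in [0.873000, 0.952000]
step 3: m = 0.912500, f(m) = -0.098576 < 0 → root in [0.912500, 0.952000]
Midpoint of [0.912500, 0.952000] = 0.932250

0.932250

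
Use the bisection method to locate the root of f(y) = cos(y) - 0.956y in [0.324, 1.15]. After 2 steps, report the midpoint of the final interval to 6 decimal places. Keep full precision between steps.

0.840250

f(0.324000) = 0.638226, f(1.150000) = -0.690913 (opposite signs)
step 1: m = 0.737000, f(m) = 0.035916 > 0 → root in [0.737000, 1.150000]
step 2: m = 0.943500, f(m) = -0.315028 < 0 → root in [0.737000, 0.943500]
Midpoint of [0.737000, 0.943500] = 0.840250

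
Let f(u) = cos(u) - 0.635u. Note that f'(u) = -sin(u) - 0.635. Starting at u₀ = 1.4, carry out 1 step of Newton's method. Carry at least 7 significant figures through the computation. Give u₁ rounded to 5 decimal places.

Newton update: u ← u − f(u)/f'(u).
u_0 = 1.400000: f = -0.719033, f' = -1.620450 → u_1 = 1.400000 - (-0.719033)/(-1.620450) = 0.956276

0.95628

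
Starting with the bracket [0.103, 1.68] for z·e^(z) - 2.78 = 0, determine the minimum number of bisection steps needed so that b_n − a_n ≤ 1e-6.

21

Initial width b − a = 1.68 − 0.103 = 1.577000.
After n steps the width is (b−a)/2^n; need (b−a)/2^n ≤ 1e-6.
So n ≥ log₂(1.577000/1e-6) = log₂(1577000.0000) ≈ 20.5888.
Hence n = 21.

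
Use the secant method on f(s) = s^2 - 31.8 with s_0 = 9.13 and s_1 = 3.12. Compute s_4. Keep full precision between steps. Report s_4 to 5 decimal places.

5.62418

f(s_0) = 51.556900, f(s_1) = -22.065600
s_2 = 3.120000 - (-22.065600)·(3.120000 - 9.130000)/(-22.065600 - (51.556900)) = 4.921273; f(s_2) = -7.581067
s_3 = 4.921273 - (-7.581067)·(4.921273 - 3.120000)/(-7.581067 - (-22.065600)) = 5.864043; f(s_3) = 2.587000
s_4 = 5.864043 - (2.587000)·(5.864043 - 4.921273)/(2.587000 - (-7.581067)) = 5.624180; f(s_4) = -0.168601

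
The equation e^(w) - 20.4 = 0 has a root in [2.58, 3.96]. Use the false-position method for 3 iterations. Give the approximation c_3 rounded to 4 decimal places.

2.9856

f(2.580000) = -7.202862, f(3.960000) = 32.057326
step 1: c = 2.833181, f(c) = -3.400543 < 0 → new bracket [2.833181, 3.960000]
step 2: c = 2.941248, f(c) = -1.460541 < 0 → new bracket [2.941248, 3.960000]
step 3: c = 2.985640, f(c) = -0.600837 < 0 → new bracket [2.985640, 3.960000]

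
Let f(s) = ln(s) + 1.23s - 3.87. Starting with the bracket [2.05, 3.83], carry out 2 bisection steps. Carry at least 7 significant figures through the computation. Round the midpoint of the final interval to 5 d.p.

f(2.050000) = -0.630660, f(3.830000) = 2.183765 (opposite signs)
step 1: m = 2.940000, f(m) = 0.824610 > 0 → root in [2.050000, 2.940000]
step 2: m = 2.495000, f(m) = 0.113139 > 0 → root in [2.050000, 2.495000]
Midpoint of [2.050000, 2.495000] = 2.272500

2.27250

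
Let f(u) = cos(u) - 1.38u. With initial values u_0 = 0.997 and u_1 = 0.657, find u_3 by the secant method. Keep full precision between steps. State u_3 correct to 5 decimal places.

0.59868

f(u_0) = -0.833036, f(u_1) = -0.114832
u_2 = 0.657000 - (-0.114832)·(0.657000 - 0.997000)/(-0.114832 - (-0.833036)) = 0.602638; f(u_2) = -0.007798
u_3 = 0.602638 - (-0.007798)·(0.602638 - 0.657000)/(-0.007798 - (-0.114832)) = 0.598678; f(u_3) = -0.000094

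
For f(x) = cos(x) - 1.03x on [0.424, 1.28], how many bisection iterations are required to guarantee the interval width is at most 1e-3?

10

Initial width b − a = 1.28 − 0.424 = 0.856000.
After n steps the width is (b−a)/2^n; need (b−a)/2^n ≤ 1e-3.
So n ≥ log₂(0.856000/1e-3) = log₂(856.0000) ≈ 9.7415.
Hence n = 10.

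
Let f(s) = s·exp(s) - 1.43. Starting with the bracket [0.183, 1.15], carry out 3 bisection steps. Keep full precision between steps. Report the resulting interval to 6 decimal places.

[0.666500, 0.787375]

f(0.183000) = -1.210251, f(1.150000) = 2.201922 (opposite signs)
step 1: m = 0.666500, f(m) = -0.132052 < 0 → root in [0.666500, 1.150000]
step 2: m = 0.908250, f(m) = 0.822441 > 0 → root in [0.666500, 0.908250]
step 3: m = 0.787375, f(m) = 0.300351 > 0 → root in [0.666500, 0.787375]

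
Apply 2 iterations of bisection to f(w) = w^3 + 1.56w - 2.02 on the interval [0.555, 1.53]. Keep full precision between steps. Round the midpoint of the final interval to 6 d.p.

f(0.555000) = -0.983246, f(1.530000) = 3.948377 (opposite signs)
step 1: m = 1.042500, f(m) = 0.739296 > 0 → root in [0.555000, 1.042500]
step 2: m = 0.798750, f(m) = -0.264346 < 0 → root in [0.798750, 1.042500]
Midpoint of [0.798750, 1.042500] = 0.920625

0.920625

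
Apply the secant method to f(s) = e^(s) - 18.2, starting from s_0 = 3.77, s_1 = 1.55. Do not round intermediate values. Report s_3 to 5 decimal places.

f(s_0) = 25.180065, f(s_1) = -13.488530
s_2 = 1.550000 - (-13.488530)·(1.550000 - 3.770000)/(-13.488530 - (25.180065)) = 2.324389; f(s_2) = -7.979566
s_3 = 2.324389 - (-7.979566)·(2.324389 - 1.550000)/(-7.979566 - (-13.488530)) = 3.446068; f(s_3) = 13.176775

3.44607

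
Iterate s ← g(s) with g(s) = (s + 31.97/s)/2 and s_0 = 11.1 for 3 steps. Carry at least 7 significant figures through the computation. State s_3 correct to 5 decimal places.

5.65561

s_1 = g(11.100000) = 6.990090
s_2 = g(6.990090) = 5.781854
s_3 = g(5.781854) = 5.655611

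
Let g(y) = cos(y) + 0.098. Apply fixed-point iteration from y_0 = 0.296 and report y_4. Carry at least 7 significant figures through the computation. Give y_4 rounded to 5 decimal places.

y_1 = g(0.296000) = 1.054511
y_2 = g(1.054511) = 0.591653
y_3 = g(0.591653) = 0.928020
y_4 = g(0.928020) = 0.697420

0.69742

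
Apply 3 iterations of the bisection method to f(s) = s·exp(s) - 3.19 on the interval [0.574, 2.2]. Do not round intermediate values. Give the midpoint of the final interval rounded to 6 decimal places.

f(0.574000) = -2.170947, f(2.200000) = 16.665030 (opposite signs)
step 1: m = 1.387000, f(m) = 2.361916 > 0 → root in [0.574000, 1.387000]
step 2: m = 0.980500, f(m) = -0.576194 < 0 → root in [0.980500, 1.387000]
step 3: m = 1.183750, f(m) = 0.676839 > 0 → root in [0.980500, 1.183750]
Midpoint of [0.980500, 1.183750] = 1.082125

1.082125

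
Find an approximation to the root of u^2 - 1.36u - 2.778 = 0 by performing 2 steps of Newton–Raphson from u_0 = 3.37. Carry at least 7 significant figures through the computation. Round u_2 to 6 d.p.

2.485674

f'(u) = 2u - 1.36
u_0 = 3.370000: f = 3.995700, f' = 5.380000 → u_1 = 3.370000 - (3.995700)/(5.380000) = 2.627305
u_1 = 2.627305: f = 0.551596, f' = 3.894610 → u_2 = 2.627305 - (0.551596)/(3.894610) = 2.485674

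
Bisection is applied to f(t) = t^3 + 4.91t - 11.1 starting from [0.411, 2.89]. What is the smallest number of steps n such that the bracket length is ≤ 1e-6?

Initial width b − a = 2.89 − 0.411 = 2.479000.
After n steps the width is (b−a)/2^n; need (b−a)/2^n ≤ 1e-6.
So n ≥ log₂(2.479000/1e-6) = log₂(2479000.0000) ≈ 21.2413.
Hence n = 22.

22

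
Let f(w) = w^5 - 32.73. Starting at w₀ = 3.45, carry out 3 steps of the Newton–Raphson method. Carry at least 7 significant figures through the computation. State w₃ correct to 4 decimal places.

Newton update: w ← w − f(w)/f'(w).
f'(w) = 5w⁴
w_0 = 3.450000: f = 456.029797, f' = 708.347531 → w_1 = 3.450000 - (456.029797)/(708.347531) = 2.806206
w_1 = 2.806206: f = 141.289472, f' = 310.061813 → w_2 = 2.806206 - (141.289472)/(310.061813) = 2.350525
w_2 = 2.350525: f = 39.020332, f' = 152.626216 → w_3 = 2.350525 - (39.020332)/(152.626216) = 2.094865

2.0949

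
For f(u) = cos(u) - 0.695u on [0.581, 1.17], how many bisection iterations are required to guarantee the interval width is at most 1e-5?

Initial width b − a = 1.17 − 0.581 = 0.589000.
After n steps the width is (b−a)/2^n; need (b−a)/2^n ≤ 1e-5.
So n ≥ log₂(0.589000/1e-5) = log₂(58900.0000) ≈ 15.8460.
Hence n = 16.

16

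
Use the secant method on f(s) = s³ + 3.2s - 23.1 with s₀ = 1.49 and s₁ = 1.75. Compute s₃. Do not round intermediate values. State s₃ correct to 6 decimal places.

f(s_0) = -15.024051, f(s_1) = -12.140625
s_2 = 1.750000 - (-12.140625)·(1.750000 - 1.490000)/(-12.140625 - (-15.024051)) = 2.844726; f(s_2) = 9.023982
s_3 = 2.844726 - (9.023982)·(2.844726 - 1.750000)/(9.023982 - (-12.140625)) = 2.377966; f(s_3) = -2.043763

2.377966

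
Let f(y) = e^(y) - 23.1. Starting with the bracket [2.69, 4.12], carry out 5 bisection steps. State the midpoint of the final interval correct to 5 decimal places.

f(2.690000) = -8.368324, f(4.120000) = 38.459242 (opposite signs)
step 1: m = 3.405000, f(m) = 7.014296 > 0 → root in [2.690000, 3.405000]
step 2: m = 3.047500, f(m) = -2.037378 < 0 → root in [3.047500, 3.405000]
step 3: m = 3.226250, f(m) = 2.085036 > 0 → root in [3.047500, 3.226250]
step 4: m = 3.136875, f(m) = -0.068220 < 0 → root in [3.136875, 3.226250]
step 5: m = 3.181563, f(m) = 0.984356 > 0 → root in [3.136875, 3.181563]
Midpoint of [3.136875, 3.181563] = 3.159219

3.15922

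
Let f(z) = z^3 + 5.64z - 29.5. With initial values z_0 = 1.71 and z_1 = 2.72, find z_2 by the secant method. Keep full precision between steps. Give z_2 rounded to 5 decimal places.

Secant update: z_(k+1) = z_k − f(z_k)·(z_k − z_(k-1))/(f(z_k) − f(z_(k-1))).
f(z_0) = -14.855389, f(z_1) = 5.964448
z_2 = 2.720000 - (5.964448)·(2.720000 - 1.710000)/(5.964448 - (-14.855389)) = 2.430656; f(z_2) = -1.430566

2.43066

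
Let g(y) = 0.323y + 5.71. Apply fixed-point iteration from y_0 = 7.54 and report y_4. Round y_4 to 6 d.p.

y_1 = g(7.540000) = 8.145420
y_2 = g(8.145420) = 8.340971
y_3 = g(8.340971) = 8.404134
y_4 = g(8.404134) = 8.424535

8.424535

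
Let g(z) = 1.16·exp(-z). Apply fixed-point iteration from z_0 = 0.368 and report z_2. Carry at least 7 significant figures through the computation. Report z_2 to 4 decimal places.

z_1 = g(0.368000) = 0.802856
z_2 = g(0.802856) = 0.519735

0.5197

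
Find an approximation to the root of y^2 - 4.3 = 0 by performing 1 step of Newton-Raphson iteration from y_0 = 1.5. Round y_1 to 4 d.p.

2.1833

Newton update: y ← y − f(y)/f'(y).
f'(y) = 2y
y_0 = 1.500000: f = -2.050000, f' = 3.000000 → y_1 = 1.500000 - (-2.050000)/(3.000000) = 2.183333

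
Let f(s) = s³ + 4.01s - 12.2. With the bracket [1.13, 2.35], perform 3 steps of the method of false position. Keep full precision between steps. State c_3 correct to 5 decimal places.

1.72966

False-position update: c = (a·f(b) − b·f(a))/(f(b) − f(a)); replace the endpoint whose sign matches f(c).
f(1.130000) = -6.225803, f(2.350000) = 10.201375
step 1: c = 1.592373, f(c) = -1.776884 < 0 → new bracket [1.592373, 2.350000]
step 2: c = 1.704761, f(c) = -0.409515 < 0 → new bracket [1.704761, 2.350000]
step 3: c = 1.729663, f(c) = -0.089356 < 0 → new bracket [1.729663, 2.350000]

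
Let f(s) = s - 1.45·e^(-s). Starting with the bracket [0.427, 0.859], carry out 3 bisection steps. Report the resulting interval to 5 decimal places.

[0.69700, 0.75100]

f(0.427000) = -0.519072, f(0.859000) = 0.244801 (opposite signs)
step 1: m = 0.643000, f(m) = -0.119284 < 0 → root in [0.643000, 0.859000]
step 2: m = 0.751000, f(m) = 0.066753 > 0 → root in [0.643000, 0.751000]
step 3: m = 0.697000, f(m) = -0.025212 < 0 → root in [0.697000, 0.751000]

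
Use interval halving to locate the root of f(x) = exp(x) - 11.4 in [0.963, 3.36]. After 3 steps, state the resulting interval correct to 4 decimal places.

[2.1615, 2.4611]

f(0.963000) = -8.780457, f(3.360000) = 17.389191 (opposite signs)
step 1: m = 2.161500, f(m) = -2.715846 < 0 → root in [2.161500, 3.360000]
step 2: m = 2.760750, f(m) = 4.411697 > 0 → root in [2.161500, 2.760750]
step 3: m = 2.461125, f(m) = 0.317987 > 0 → root in [2.161500, 2.461125]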